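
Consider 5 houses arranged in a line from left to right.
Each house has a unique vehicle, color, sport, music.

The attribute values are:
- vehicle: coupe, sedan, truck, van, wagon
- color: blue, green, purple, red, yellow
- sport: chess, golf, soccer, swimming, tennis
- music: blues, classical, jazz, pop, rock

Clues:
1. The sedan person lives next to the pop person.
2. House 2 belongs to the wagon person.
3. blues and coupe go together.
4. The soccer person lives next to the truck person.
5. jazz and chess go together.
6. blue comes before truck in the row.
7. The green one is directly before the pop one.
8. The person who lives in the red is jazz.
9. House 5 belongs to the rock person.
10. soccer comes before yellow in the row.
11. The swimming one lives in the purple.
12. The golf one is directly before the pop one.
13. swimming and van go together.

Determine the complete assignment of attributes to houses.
Solution:

House | Vehicle | Color | Sport | Music
---------------------------------------
  1   | sedan | green | golf | classical
  2   | wagon | blue | soccer | pop
  3   | truck | red | chess | jazz
  4   | coupe | yellow | tennis | blues
  5   | van | purple | swimming | rock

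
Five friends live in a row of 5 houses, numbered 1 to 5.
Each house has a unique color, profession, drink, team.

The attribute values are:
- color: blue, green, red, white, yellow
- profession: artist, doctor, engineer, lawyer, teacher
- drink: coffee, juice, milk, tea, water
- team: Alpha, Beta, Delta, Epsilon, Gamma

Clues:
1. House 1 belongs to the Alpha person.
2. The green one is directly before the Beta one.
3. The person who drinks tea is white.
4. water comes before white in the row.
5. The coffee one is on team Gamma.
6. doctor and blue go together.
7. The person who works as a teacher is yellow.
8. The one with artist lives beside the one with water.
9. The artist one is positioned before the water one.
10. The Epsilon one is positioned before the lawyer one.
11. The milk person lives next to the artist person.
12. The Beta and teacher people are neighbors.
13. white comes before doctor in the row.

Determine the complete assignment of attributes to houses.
Solution:

House | Color | Profession | Drink | Team
-----------------------------------------
  1   | green | engineer | milk | Alpha
  2   | red | artist | juice | Beta
  3   | yellow | teacher | water | Epsilon
  4   | white | lawyer | tea | Delta
  5   | blue | doctor | coffee | Gamma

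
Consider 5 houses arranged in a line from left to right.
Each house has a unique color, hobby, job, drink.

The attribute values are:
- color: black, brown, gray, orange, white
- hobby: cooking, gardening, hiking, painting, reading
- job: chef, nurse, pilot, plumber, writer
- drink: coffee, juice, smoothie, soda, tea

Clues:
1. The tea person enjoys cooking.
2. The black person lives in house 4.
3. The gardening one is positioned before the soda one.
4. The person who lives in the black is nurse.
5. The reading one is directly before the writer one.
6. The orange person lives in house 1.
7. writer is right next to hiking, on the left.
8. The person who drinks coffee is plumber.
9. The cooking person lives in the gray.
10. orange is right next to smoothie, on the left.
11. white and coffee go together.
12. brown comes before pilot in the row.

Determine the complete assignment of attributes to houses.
Solution:

House | Color | Hobby | Job | Drink
-----------------------------------
  1   | orange | reading | chef | juice
  2   | brown | gardening | writer | smoothie
  3   | white | hiking | plumber | coffee
  4   | black | painting | nurse | soda
  5   | gray | cooking | pilot | tea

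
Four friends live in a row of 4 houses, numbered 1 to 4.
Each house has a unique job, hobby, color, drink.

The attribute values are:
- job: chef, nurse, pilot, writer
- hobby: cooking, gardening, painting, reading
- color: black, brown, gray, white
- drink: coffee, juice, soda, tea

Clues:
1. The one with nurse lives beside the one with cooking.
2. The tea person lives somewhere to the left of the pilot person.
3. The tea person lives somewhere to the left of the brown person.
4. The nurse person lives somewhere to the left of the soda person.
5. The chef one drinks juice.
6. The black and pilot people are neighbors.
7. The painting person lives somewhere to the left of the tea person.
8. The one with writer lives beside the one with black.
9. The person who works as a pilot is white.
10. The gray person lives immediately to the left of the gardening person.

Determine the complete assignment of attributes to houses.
Solution:

House | Job | Hobby | Color | Drink
-----------------------------------
  1   | writer | painting | gray | coffee
  2   | nurse | gardening | black | tea
  3   | pilot | cooking | white | soda
  4   | chef | reading | brown | juice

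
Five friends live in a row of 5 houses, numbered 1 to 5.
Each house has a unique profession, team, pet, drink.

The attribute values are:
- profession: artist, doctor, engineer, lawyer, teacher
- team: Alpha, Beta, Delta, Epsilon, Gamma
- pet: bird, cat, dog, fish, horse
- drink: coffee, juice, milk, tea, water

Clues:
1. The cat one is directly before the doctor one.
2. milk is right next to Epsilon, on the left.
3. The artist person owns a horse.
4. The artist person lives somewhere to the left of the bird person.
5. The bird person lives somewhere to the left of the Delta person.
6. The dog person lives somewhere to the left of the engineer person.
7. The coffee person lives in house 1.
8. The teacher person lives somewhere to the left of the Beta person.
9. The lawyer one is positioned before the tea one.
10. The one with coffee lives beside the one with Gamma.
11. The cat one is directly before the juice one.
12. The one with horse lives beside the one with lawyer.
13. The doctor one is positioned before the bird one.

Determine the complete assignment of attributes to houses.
Solution:

House | Profession | Team | Pet | Drink
---------------------------------------
  1   | teacher | Alpha | cat | coffee
  2   | doctor | Gamma | dog | juice
  3   | artist | Beta | horse | milk
  4   | lawyer | Epsilon | bird | water
  5   | engineer | Delta | fish | tea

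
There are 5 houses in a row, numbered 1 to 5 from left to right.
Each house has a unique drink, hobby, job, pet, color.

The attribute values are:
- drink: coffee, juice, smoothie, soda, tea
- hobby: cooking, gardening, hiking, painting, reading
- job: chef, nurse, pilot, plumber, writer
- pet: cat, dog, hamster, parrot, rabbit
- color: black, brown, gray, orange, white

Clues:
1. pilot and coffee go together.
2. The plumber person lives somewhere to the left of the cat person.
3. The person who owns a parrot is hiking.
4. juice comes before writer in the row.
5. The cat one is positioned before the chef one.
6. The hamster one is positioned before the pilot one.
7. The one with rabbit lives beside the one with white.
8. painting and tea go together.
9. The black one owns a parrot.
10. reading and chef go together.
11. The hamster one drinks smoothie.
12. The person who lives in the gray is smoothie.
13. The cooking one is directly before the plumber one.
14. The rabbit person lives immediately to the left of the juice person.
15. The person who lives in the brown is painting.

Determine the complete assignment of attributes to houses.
Solution:

House | Drink | Hobby | Job | Pet | Color
-----------------------------------------
  1   | soda | cooking | nurse | rabbit | orange
  2   | juice | gardening | plumber | dog | white
  3   | tea | painting | writer | cat | brown
  4   | smoothie | reading | chef | hamster | gray
  5   | coffee | hiking | pilot | parrot | black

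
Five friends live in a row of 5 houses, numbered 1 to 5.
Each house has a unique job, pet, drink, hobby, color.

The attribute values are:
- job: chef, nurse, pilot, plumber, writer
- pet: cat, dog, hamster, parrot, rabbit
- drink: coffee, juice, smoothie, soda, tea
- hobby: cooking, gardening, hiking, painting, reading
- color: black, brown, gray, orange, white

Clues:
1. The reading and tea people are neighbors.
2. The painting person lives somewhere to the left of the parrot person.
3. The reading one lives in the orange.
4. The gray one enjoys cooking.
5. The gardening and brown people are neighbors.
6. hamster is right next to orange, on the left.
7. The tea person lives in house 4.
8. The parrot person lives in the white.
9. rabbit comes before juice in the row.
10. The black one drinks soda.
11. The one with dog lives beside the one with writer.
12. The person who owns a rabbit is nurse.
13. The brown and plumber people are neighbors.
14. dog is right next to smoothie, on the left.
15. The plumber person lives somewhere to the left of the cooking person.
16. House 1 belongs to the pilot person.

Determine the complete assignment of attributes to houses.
Solution:

House | Job | Pet | Drink | Hobby | Color
-----------------------------------------
  1   | pilot | dog | soda | gardening | black
  2   | writer | hamster | smoothie | painting | brown
  3   | plumber | cat | coffee | reading | orange
  4   | nurse | rabbit | tea | cooking | gray
  5   | chef | parrot | juice | hiking | white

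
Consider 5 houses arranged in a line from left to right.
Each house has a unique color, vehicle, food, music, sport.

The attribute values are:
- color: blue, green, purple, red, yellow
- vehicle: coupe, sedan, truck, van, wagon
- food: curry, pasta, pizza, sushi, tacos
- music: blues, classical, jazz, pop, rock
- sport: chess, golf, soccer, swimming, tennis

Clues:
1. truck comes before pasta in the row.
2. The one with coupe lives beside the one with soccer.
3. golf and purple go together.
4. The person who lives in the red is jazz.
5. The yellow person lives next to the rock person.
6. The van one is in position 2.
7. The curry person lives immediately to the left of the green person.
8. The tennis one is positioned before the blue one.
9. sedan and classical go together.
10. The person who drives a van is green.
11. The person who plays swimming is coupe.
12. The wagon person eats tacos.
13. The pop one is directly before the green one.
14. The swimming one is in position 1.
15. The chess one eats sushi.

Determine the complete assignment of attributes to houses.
Solution:

House | Color | Vehicle | Food | Music | Sport
----------------------------------------------
  1   | yellow | coupe | curry | pop | swimming
  2   | green | van | pizza | rock | soccer
  3   | red | wagon | tacos | jazz | tennis
  4   | blue | truck | sushi | blues | chess
  5   | purple | sedan | pasta | classical | golf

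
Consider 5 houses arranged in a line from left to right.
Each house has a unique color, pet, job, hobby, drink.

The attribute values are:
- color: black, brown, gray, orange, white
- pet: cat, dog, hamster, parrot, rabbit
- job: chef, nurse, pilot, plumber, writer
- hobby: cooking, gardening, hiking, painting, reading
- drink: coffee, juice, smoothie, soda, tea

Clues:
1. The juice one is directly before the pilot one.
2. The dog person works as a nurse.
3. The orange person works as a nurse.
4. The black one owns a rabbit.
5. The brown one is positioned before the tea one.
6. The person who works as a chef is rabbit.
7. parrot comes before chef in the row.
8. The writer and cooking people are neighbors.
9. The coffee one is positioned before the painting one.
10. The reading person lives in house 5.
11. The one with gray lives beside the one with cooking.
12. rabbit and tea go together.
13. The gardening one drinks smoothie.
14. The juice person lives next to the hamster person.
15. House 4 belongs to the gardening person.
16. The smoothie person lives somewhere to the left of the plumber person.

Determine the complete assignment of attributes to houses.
Solution:

House | Color | Pet | Job | Hobby | Drink
-----------------------------------------
  1   | gray | parrot | writer | hiking | juice
  2   | brown | hamster | pilot | cooking | coffee
  3   | black | rabbit | chef | painting | tea
  4   | orange | dog | nurse | gardening | smoothie
  5   | white | cat | plumber | reading | soda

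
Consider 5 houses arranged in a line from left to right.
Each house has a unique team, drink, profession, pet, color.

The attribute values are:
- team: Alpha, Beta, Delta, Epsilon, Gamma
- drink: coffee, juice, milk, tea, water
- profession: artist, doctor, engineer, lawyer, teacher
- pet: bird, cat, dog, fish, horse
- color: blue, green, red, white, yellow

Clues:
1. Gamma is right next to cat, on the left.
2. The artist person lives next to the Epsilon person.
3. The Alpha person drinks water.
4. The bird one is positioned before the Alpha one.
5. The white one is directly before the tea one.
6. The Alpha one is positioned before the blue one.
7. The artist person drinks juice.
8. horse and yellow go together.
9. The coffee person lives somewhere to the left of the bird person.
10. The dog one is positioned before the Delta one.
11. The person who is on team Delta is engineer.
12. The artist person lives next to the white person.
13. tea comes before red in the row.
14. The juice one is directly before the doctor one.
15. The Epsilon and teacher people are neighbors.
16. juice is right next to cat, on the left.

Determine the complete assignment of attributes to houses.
Solution:

House | Team | Drink | Profession | Pet | Color
-----------------------------------------------
  1   | Gamma | juice | artist | horse | yellow
  2   | Epsilon | coffee | doctor | cat | white
  3   | Beta | tea | teacher | bird | green
  4   | Alpha | water | lawyer | dog | red
  5   | Delta | milk | engineer | fish | blue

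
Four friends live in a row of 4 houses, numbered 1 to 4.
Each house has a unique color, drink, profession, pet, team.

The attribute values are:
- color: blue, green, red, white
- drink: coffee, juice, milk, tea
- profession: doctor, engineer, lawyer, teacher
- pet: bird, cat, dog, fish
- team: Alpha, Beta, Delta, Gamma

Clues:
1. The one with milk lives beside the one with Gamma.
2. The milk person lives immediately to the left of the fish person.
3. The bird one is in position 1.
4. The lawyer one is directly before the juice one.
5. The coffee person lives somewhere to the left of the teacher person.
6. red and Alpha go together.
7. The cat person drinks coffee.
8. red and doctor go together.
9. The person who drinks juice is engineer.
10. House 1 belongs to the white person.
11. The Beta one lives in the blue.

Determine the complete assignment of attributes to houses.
Solution:

House | Color | Drink | Profession | Pet | Team
-----------------------------------------------
  1   | white | milk | lawyer | bird | Delta
  2   | green | juice | engineer | fish | Gamma
  3   | red | coffee | doctor | cat | Alpha
  4   | blue | tea | teacher | dog | Beta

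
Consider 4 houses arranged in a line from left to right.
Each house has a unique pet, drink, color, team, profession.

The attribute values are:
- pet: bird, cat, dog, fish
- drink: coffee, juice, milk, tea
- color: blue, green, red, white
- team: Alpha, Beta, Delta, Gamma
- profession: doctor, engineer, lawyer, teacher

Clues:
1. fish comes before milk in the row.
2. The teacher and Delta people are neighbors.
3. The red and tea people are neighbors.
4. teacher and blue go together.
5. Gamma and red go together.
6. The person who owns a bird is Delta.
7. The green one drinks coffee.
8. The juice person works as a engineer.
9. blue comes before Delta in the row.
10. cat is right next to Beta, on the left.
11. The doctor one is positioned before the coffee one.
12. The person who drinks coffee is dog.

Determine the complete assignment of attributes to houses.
Solution:

House | Pet | Drink | Color | Team | Profession
-----------------------------------------------
  1   | cat | juice | red | Gamma | engineer
  2   | fish | tea | blue | Beta | teacher
  3   | bird | milk | white | Delta | doctor
  4   | dog | coffee | green | Alpha | lawyer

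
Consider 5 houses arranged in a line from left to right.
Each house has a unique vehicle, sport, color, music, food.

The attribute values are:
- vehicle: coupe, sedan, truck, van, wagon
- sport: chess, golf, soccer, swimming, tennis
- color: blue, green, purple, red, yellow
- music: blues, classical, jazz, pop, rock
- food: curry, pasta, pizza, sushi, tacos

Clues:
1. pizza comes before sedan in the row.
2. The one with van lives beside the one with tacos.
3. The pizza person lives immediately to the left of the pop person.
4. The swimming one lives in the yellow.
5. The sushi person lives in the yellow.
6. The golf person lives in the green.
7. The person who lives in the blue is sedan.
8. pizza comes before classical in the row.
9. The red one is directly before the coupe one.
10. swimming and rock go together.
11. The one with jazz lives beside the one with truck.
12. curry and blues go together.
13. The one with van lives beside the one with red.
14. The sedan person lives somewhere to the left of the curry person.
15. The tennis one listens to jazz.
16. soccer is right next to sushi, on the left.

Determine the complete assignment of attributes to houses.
Solution:

House | Vehicle | Sport | Color | Music | Food
----------------------------------------------
  1   | van | tennis | purple | jazz | pizza
  2   | truck | soccer | red | pop | tacos
  3   | coupe | swimming | yellow | rock | sushi
  4   | sedan | chess | blue | classical | pasta
  5   | wagon | golf | green | blues | curry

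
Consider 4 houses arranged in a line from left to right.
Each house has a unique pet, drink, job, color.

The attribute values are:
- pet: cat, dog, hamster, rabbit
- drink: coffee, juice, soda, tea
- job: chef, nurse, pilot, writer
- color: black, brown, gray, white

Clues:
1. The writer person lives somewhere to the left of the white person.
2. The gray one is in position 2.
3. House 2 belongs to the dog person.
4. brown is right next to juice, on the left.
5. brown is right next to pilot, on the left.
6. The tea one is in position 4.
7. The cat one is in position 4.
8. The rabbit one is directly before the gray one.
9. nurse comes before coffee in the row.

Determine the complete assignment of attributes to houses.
Solution:

House | Pet | Drink | Job | Color
---------------------------------
  1   | rabbit | soda | nurse | brown
  2   | dog | juice | pilot | gray
  3   | hamster | coffee | writer | black
  4   | cat | tea | chef | white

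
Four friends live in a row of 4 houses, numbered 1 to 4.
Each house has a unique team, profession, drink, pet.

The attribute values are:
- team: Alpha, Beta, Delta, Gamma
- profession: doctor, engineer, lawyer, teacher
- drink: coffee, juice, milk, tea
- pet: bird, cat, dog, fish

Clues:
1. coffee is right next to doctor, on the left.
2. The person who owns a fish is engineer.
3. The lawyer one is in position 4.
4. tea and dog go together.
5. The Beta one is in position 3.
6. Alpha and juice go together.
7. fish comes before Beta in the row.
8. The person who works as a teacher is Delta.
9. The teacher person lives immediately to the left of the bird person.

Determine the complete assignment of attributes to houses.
Solution:

House | Team | Profession | Drink | Pet
---------------------------------------
  1   | Alpha | engineer | juice | fish
  2   | Delta | teacher | coffee | cat
  3   | Beta | doctor | milk | bird
  4   | Gamma | lawyer | tea | dog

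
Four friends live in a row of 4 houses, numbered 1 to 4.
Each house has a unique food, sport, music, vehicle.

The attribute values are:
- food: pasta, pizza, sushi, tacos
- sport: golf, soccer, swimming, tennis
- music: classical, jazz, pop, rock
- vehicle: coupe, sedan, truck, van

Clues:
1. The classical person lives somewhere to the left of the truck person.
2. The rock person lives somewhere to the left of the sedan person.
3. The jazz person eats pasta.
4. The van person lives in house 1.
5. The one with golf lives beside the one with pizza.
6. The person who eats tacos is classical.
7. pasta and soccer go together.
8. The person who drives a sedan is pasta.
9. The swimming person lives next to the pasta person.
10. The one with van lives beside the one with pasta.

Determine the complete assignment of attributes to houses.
Solution:

House | Food | Sport | Music | Vehicle
--------------------------------------
  1   | sushi | swimming | rock | van
  2   | pasta | soccer | jazz | sedan
  3   | tacos | golf | classical | coupe
  4   | pizza | tennis | pop | truck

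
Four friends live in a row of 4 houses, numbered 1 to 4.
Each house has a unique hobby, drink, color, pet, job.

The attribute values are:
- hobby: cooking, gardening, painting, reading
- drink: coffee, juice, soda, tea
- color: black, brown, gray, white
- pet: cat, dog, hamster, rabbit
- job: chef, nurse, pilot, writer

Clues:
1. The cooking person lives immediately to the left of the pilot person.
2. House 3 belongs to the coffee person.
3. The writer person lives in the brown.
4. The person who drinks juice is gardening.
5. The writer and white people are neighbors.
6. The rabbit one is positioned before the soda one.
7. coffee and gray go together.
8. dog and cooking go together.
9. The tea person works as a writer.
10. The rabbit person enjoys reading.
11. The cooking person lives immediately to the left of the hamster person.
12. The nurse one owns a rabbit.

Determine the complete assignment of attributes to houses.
Solution:

House | Hobby | Drink | Color | Pet | Job
-----------------------------------------
  1   | cooking | tea | brown | dog | writer
  2   | gardening | juice | white | hamster | pilot
  3   | reading | coffee | gray | rabbit | nurse
  4   | painting | soda | black | cat | chef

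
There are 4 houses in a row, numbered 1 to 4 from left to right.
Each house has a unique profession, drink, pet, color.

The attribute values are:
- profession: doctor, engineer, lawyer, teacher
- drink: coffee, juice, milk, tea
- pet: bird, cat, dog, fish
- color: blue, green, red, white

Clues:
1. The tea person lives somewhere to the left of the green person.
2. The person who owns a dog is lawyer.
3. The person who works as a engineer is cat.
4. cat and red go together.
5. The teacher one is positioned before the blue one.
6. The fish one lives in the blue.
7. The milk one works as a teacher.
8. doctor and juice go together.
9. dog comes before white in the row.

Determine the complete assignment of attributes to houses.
Solution:

House | Profession | Drink | Pet | Color
----------------------------------------
  1   | engineer | tea | cat | red
  2   | lawyer | coffee | dog | green
  3   | teacher | milk | bird | white
  4   | doctor | juice | fish | blue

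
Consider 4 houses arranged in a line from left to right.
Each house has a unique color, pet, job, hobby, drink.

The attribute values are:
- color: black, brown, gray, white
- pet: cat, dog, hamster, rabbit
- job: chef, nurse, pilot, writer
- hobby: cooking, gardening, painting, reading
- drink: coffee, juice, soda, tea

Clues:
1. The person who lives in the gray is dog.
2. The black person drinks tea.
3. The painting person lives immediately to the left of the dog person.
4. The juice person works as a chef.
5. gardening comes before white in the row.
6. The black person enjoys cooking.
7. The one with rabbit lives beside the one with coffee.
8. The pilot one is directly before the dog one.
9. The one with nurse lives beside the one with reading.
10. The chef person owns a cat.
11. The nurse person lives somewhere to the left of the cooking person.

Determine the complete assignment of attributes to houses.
Solution:

House | Color | Pet | Job | Hobby | Drink
-----------------------------------------
  1   | brown | rabbit | pilot | painting | soda
  2   | gray | dog | nurse | gardening | coffee
  3   | white | cat | chef | reading | juice
  4   | black | hamster | writer | cooking | tea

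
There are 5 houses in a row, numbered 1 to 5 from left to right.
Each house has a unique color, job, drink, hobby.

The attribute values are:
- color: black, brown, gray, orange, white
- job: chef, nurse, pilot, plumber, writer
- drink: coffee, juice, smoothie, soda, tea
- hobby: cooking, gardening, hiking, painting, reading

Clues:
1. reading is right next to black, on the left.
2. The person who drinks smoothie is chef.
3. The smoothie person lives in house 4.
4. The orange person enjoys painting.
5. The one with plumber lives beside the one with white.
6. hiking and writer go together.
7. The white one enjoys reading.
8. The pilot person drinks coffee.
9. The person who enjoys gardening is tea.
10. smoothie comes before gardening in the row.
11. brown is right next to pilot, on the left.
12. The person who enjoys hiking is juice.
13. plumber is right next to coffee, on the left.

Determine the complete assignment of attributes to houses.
Solution:

House | Color | Job | Drink | Hobby
-----------------------------------
  1   | brown | plumber | soda | cooking
  2   | white | pilot | coffee | reading
  3   | black | writer | juice | hiking
  4   | orange | chef | smoothie | painting
  5   | gray | nurse | tea | gardening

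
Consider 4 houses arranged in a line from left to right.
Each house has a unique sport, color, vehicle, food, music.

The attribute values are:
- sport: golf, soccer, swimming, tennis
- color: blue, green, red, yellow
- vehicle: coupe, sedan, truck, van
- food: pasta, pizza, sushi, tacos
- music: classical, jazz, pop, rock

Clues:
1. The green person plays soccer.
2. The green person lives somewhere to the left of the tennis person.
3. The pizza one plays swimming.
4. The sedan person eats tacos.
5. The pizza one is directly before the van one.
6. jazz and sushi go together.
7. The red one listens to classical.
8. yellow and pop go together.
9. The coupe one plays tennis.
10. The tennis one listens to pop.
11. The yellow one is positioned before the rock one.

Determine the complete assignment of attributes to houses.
Solution:

House | Sport | Color | Vehicle | Food | Music
----------------------------------------------
  1   | swimming | red | truck | pizza | classical
  2   | soccer | green | van | sushi | jazz
  3   | tennis | yellow | coupe | pasta | pop
  4   | golf | blue | sedan | tacos | rock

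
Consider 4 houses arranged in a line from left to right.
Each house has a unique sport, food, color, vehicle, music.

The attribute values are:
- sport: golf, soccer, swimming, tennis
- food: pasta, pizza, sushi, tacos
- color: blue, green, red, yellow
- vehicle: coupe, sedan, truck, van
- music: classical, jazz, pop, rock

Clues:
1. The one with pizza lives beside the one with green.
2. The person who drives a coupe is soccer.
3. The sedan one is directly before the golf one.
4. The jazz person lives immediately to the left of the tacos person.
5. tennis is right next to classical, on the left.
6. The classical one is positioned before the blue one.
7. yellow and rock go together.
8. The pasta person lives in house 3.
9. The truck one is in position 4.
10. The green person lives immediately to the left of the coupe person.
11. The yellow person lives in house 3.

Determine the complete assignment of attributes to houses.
Solution:

House | Sport | Food | Color | Vehicle | Music
----------------------------------------------
  1   | tennis | pizza | red | sedan | jazz
  2   | golf | tacos | green | van | classical
  3   | soccer | pasta | yellow | coupe | rock
  4   | swimming | sushi | blue | truck | pop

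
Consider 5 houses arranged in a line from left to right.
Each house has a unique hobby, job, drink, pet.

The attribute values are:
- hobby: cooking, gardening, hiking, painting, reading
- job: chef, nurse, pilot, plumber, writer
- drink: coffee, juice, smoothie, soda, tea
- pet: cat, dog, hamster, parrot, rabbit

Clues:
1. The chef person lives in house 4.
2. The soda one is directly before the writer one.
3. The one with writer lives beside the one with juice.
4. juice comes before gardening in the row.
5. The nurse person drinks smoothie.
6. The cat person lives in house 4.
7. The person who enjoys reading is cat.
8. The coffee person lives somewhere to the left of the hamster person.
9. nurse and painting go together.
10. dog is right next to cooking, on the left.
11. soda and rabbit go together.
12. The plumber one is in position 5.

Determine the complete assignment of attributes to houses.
Solution:

House | Hobby | Job | Drink | Pet
---------------------------------
  1   | painting | nurse | smoothie | dog
  2   | cooking | pilot | soda | rabbit
  3   | hiking | writer | coffee | parrot
  4   | reading | chef | juice | cat
  5   | gardening | plumber | tea | hamster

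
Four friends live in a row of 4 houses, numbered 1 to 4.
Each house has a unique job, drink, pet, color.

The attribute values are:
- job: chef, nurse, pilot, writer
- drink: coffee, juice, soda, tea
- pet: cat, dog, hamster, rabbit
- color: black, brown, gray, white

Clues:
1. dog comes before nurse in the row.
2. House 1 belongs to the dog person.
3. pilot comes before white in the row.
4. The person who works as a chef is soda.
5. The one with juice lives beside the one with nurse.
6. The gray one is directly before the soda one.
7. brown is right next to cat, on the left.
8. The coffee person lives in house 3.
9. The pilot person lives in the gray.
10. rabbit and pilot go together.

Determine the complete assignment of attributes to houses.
Solution:

House | Job | Drink | Pet | Color
---------------------------------
  1   | writer | juice | dog | brown
  2   | nurse | tea | cat | black
  3   | pilot | coffee | rabbit | gray
  4   | chef | soda | hamster | white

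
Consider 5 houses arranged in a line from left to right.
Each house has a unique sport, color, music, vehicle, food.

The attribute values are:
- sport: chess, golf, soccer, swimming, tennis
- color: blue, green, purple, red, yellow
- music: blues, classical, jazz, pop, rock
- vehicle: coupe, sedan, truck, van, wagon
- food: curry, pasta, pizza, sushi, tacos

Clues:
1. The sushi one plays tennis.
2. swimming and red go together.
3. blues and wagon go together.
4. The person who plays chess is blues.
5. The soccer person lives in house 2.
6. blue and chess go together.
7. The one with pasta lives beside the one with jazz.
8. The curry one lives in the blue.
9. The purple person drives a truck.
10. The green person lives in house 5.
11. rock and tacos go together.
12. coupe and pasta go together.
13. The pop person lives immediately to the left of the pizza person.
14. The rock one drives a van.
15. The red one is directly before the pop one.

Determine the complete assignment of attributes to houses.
Solution:

House | Sport | Color | Music | Vehicle | Food
----------------------------------------------
  1   | swimming | red | rock | van | tacos
  2   | soccer | yellow | pop | coupe | pasta
  3   | golf | purple | jazz | truck | pizza
  4   | chess | blue | blues | wagon | curry
  5   | tennis | green | classical | sedan | sushi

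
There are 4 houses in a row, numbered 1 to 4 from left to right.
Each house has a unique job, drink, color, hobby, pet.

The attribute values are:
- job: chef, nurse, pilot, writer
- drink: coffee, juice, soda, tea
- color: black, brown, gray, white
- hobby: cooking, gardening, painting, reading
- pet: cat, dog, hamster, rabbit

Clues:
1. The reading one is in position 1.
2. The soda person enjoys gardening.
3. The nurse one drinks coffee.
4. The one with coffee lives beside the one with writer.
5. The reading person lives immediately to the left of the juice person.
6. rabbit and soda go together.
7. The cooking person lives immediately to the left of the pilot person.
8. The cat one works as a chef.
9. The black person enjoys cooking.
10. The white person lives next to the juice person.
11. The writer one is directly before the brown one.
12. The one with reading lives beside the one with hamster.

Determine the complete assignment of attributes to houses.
Solution:

House | Job | Drink | Color | Hobby | Pet
-----------------------------------------
  1   | nurse | coffee | white | reading | dog
  2   | writer | juice | black | cooking | hamster
  3   | pilot | soda | brown | gardening | rabbit
  4   | chef | tea | gray | painting | cat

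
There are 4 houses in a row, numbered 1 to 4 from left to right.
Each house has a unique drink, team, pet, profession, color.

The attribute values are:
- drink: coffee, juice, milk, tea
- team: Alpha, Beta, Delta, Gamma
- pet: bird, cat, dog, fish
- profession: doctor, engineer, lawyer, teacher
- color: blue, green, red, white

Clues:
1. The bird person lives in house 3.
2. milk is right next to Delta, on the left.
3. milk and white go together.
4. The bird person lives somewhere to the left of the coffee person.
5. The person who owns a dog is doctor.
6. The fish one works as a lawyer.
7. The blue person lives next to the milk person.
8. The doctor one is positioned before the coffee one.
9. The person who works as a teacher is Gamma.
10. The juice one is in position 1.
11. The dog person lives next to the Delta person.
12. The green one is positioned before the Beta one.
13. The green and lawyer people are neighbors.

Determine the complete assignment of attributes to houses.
Solution:

House | Drink | Team | Pet | Profession | Color
-----------------------------------------------
  1   | juice | Gamma | cat | teacher | blue
  2   | milk | Alpha | dog | doctor | white
  3   | tea | Delta | bird | engineer | green
  4   | coffee | Beta | fish | lawyer | red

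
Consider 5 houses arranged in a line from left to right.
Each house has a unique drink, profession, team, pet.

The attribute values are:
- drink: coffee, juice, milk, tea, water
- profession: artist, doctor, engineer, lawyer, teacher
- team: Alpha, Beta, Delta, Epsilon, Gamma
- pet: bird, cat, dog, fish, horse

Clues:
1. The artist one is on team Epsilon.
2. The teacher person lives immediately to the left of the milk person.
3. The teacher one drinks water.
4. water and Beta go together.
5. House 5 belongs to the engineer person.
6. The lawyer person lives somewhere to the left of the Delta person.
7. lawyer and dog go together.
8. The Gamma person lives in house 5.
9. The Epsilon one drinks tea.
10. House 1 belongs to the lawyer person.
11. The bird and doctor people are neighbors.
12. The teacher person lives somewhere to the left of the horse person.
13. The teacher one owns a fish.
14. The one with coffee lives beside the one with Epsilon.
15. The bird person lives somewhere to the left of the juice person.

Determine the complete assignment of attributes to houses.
Solution:

House | Drink | Profession | Team | Pet
---------------------------------------
  1   | coffee | lawyer | Alpha | dog
  2   | tea | artist | Epsilon | bird
  3   | juice | doctor | Delta | cat
  4   | water | teacher | Beta | fish
  5   | milk | engineer | Gamma | horse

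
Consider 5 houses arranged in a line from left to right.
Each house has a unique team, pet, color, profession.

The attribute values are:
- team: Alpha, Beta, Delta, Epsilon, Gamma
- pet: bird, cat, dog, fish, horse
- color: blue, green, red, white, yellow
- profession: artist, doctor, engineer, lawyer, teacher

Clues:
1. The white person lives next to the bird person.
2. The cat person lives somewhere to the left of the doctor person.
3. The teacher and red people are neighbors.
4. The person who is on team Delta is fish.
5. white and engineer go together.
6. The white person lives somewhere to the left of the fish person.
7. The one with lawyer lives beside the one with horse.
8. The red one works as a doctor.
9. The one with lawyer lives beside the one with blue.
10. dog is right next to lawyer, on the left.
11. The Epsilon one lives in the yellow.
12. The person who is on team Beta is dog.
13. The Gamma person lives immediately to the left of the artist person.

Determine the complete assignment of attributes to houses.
Solution:

House | Team | Pet | Color | Profession
---------------------------------------
  1   | Beta | dog | white | engineer
  2   | Gamma | bird | green | lawyer
  3   | Alpha | horse | blue | artist
  4   | Epsilon | cat | yellow | teacher
  5   | Delta | fish | red | doctor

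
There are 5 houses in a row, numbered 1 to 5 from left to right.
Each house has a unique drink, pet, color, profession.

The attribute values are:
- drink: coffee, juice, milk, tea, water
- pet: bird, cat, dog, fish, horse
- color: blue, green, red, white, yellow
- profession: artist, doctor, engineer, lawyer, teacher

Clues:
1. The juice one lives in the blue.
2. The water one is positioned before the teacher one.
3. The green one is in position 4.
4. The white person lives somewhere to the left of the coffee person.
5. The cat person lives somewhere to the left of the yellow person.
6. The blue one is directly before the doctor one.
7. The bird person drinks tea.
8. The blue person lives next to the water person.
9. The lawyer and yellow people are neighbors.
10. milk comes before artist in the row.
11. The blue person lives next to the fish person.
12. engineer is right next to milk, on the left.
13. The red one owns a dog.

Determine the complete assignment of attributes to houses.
Solution:

House | Drink | Pet | Color | Profession
----------------------------------------
  1   | juice | cat | blue | lawyer
  2   | water | fish | yellow | doctor
  3   | tea | bird | white | engineer
  4   | milk | horse | green | teacher
  5   | coffee | dog | red | artist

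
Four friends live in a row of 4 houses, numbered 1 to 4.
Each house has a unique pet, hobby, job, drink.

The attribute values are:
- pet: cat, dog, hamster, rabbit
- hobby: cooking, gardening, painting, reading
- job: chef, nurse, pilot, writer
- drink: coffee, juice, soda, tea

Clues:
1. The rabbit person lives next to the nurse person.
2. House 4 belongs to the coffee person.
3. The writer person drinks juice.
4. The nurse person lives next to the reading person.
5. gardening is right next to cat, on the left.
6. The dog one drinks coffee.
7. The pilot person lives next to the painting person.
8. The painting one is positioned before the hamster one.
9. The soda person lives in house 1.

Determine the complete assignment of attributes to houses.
Solution:

House | Pet | Hobby | Job | Drink
---------------------------------
  1   | rabbit | gardening | pilot | soda
  2   | cat | painting | nurse | tea
  3   | hamster | reading | writer | juice
  4   | dog | cooking | chef | coffee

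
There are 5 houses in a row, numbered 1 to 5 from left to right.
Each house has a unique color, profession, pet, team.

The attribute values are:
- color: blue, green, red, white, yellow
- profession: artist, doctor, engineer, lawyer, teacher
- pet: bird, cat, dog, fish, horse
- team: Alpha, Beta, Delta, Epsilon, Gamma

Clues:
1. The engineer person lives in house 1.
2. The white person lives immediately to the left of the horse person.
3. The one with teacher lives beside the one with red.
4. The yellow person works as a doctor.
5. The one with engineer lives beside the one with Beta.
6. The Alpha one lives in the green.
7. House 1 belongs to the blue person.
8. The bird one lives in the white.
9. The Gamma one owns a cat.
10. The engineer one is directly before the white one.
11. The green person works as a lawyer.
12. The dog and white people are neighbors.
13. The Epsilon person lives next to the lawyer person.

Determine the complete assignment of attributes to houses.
Solution:

House | Color | Profession | Pet | Team
---------------------------------------
  1   | blue | engineer | dog | Delta
  2   | white | teacher | bird | Beta
  3   | red | artist | horse | Epsilon
  4   | green | lawyer | fish | Alpha
  5   | yellow | doctor | cat | Gamma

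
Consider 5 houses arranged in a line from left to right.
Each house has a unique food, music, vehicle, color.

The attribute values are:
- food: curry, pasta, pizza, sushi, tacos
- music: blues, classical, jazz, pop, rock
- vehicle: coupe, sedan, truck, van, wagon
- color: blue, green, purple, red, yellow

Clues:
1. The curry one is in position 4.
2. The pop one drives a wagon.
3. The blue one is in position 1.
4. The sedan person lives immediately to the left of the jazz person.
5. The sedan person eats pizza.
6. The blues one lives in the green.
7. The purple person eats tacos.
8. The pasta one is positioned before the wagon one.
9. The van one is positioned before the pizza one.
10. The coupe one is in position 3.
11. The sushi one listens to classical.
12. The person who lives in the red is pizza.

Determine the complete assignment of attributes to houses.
Solution:

House | Food | Music | Vehicle | Color
--------------------------------------
  1   | sushi | classical | van | blue
  2   | pizza | rock | sedan | red
  3   | pasta | jazz | coupe | yellow
  4   | curry | blues | truck | green
  5   | tacos | pop | wagon | purple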